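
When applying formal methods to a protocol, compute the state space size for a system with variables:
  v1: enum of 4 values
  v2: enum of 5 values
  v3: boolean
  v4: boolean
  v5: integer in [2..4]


State space = product of domain sizes of all variables.
Domain sizes:
  v1 (enum of 4 values): 4
  v2 (enum of 5 values): 5
  v3 (boolean): 2
  v4 (boolean): 2
  v5 (integer in [2..4]): 3
Product = 4 * 5 * 2 * 2 * 3 = 240

240


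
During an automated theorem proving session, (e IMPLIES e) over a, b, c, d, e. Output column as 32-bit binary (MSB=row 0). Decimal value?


Formula: (e IMPLIES e) over a, b, c, d, e (32 rows)
Evaluate each row (bits = a,b,c,d,e, MSB first):
  row 0 [00000]: (0 IMPLIES 0) -> 1
  row 1 [00001]: (1 IMPLIES 1) -> 1
  row 2 [00010]: (0 IMPLIES 0) -> 1
  row 3 [00011]: (1 IMPLIES 1) -> 1
  row 4 [00100]: (0 IMPLIES 0) -> 1
  row 5 [00101]: (1 IMPLIES 1) -> 1
  row 6 [00110]: (0 IMPLIES 0) -> 1
  row 7 [00111]: (1 IMPLIES 1) -> 1
  row 8 [01000]: (0 IMPLIES 0) -> 1
  row 9 [01001]: (1 IMPLIES 1) -> 1
  row 10 [01010]: (0 IMPLIES 0) -> 1
  row 11 [01011]: (1 IMPLIES 1) -> 1
  row 12 [01100]: (0 IMPLIES 0) -> 1
  row 13 [01101]: (1 IMPLIES 1) -> 1
  row 14 [01110]: (0 IMPLIES 0) -> 1
  row 15 [01111]: (1 IMPLIES 1) -> 1
  row 16 [10000]: (0 IMPLIES 0) -> 1
  row 17 [10001]: (1 IMPLIES 1) -> 1
  row 18 [10010]: (0 IMPLIES 0) -> 1
  row 19 [10011]: (1 IMPLIES 1) -> 1
  row 20 [10100]: (0 IMPLIES 0) -> 1
  row 21 [10101]: (1 IMPLIES 1) -> 1
  row 22 [10110]: (0 IMPLIES 0) -> 1
  row 23 [10111]: (1 IMPLIES 1) -> 1
  row 24 [11000]: (0 IMPLIES 0) -> 1
  row 25 [11001]: (1 IMPLIES 1) -> 1
  row 26 [11010]: (0 IMPLIES 0) -> 1
  row 27 [11011]: (1 IMPLIES 1) -> 1
  row 28 [11100]: (0 IMPLIES 0) -> 1
  row 29 [11101]: (1 IMPLIES 1) -> 1
  row 30 [11110]: (0 IMPLIES 0) -> 1
  row 31 [11111]: (1 IMPLIES 1) -> 1
Full result column, 4 rows per line (a,b,c fixed per line; d,e runs 00..11 left to right):
  rows 0-3 [a,b,c=000]: 1111  = hex F
  rows 4-7 [a,b,c=001]: 1111  = hex F
  rows 8-11 [a,b,c=010]: 1111  = hex F
  rows 12-15 [a,b,c=011]: 1111  = hex F
  rows 16-19 [a,b,c=100]: 1111  = hex F
  rows 20-23 [a,b,c=101]: 1111  = hex F
  rows 24-27 [a,b,c=110]: 1111  = hex F
  rows 28-31 [a,b,c=111]: 1111  = hex F
Output column (row 0 .. row 31) = 11111111111111111111111111111111
Output column grouped in 4s = 1111 1111 1111 1111 1111 1111 1111 1111 = 0xFFFFFFFF
Convert to decimal digit by digit (value = value*16 + digit):
  F -> 15
  15*16 + 15 (F) = 255
  255*16 + 15 (F) = 4095
  4095*16 + 15 (F) = 65535
  65535*16 + 15 (F) = 1048575
  1048575*16 + 15 (F) = 16777215
  16777215*16 + 15 (F) = 268435455
  268435455*16 + 15 (F) = 4294967295
Decimal = 4294967295

4294967295


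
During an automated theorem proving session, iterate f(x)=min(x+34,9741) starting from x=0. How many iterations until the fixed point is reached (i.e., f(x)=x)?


Step 1: x=0, cap=9741, increment=34
Step 2: x grows by 34 each step until capped at 9741; fixed point is x=9741
Step 3: iterations = ceil(9741/34) = 287

287


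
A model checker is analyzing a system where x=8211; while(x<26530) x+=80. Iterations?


Step 1: x goes from 8211 toward 26530 by 80; the body runs while x<26530, so iterations = ceil((bound-start)/step)
Step 2: Distance=18319
Step 3: ceil(18319/80)=229

229


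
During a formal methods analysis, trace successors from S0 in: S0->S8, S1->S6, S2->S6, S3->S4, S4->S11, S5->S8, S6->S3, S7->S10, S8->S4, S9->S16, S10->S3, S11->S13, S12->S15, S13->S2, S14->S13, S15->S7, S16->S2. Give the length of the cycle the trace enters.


Trace from S0 until a state repeats:
  S0 -> S8 -> S4 -> S11 -> S13 -> S2 -> S6 -> S3 -> S4
S4 first seen at step 2, revisited at step 8.
Cycle length = 8 - 2 = 6

6


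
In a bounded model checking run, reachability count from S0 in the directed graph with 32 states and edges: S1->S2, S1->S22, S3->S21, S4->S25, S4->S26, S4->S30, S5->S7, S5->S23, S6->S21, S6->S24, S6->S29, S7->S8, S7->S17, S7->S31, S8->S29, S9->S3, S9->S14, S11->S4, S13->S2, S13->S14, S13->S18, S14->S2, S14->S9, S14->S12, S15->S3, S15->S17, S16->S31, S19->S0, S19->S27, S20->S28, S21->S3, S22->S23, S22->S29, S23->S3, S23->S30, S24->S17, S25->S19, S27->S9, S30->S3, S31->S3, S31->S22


BFS from S0:
  layer 0: {S0}
Reachable set: {S0}
Count = 1

1


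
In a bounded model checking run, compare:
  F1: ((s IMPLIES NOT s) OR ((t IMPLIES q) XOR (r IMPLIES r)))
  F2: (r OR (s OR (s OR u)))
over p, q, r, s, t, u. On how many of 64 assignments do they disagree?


F1 = ((s IMPLIES NOT s) OR ((t IMPLIES q) XOR (r IMPLIES r)))
F2 = (r OR (s OR (s OR u)))
Evaluate both on each of 64 rows (bits = p,q,r,s,t,u):
  row 0 [000000]: F1=1 F2=0 (differ) -> 1
  row 1 [000001]: F1=1 F2=1 -> 0
  row 2 [000010]: F1=1 F2=0 (differ) -> 1
  row 3 [000011]: F1=1 F2=1 -> 0
  row 4 [000100]: F1=0 F2=1 (differ) -> 1
  (every remaining row is evaluated the same way; all 64 results are listed next)
Full result column, 8 rows per line (p,q,r fixed per line; s,t,u runs 000..111 left to right):
  rows 0-7 [p,q,r=000]: 10101100  (ones: 4)
  rows 8-15 [p,q,r=001]: 00001100  (ones: 2)
  rows 16-23 [p,q,r=010]: 10101111  (ones: 6)
  rows 24-31 [p,q,r=011]: 00001111  (ones: 4)
  rows 32-39 [p,q,r=100]: 10101100  (ones: 4)
  rows 40-47 [p,q,r=101]: 00001100  (ones: 2)
  rows 48-55 [p,q,r=110]: 10101111  (ones: 6)
  rows 56-63 [p,q,r=111]: 00001111  (ones: 4)
Disagreements = 4+2+6+4+4+2+6+4 = 32

32


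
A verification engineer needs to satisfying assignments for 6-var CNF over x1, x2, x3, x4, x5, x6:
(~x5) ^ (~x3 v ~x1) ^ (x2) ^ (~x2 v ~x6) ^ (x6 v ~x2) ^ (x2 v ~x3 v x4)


CNF with 6 clauses over 6 vars (64 assignments).
An assignment satisfies CNF iff every clause has >=1 true literal.
Check each row (bits = x1,x2,x3,x4,x5,x6; clause T/F shown):
  row 0 [000000]: clauses=TTFTTT -> 0
  row 1 [000001]: clauses=TTFTTT -> 0
  row 2 [000010]: clauses=FTFTTT -> 0
  row 3 [000011]: clauses=FTFTTT -> 0
  row 4 [000100]: clauses=TTFTTT -> 0
  (every remaining row is evaluated the same way; all 64 results are listed next)
Full result column, 8 rows per line (x1,x2,x3 fixed per line; x4,x5,x6 runs 000..111 left to right):
  rows 0-7 [x1,x2,x3=000]: 00000000  (ones: 0)
  rows 8-15 [x1,x2,x3=001]: 00000000  (ones: 0)
  rows 16-23 [x1,x2,x3=010]: 00000000  (ones: 0)
  rows 24-31 [x1,x2,x3=011]: 00000000  (ones: 0)
  rows 32-39 [x1,x2,x3=100]: 00000000  (ones: 0)
  rows 40-47 [x1,x2,x3=101]: 00000000  (ones: 0)
  rows 48-55 [x1,x2,x3=110]: 00000000  (ones: 0)
  rows 56-63 [x1,x2,x3=111]: 00000000  (ones: 0)
Satisfying assignments = 0+0+0+0+0+0+0+0 = 0

0


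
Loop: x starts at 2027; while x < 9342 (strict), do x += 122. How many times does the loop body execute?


Step 1: x goes from 2027 toward 9342 by 122; the body runs while x<9342, so iterations = ceil((bound-start)/step)
Step 2: Distance=7315
Step 3: ceil(7315/122)=60

60


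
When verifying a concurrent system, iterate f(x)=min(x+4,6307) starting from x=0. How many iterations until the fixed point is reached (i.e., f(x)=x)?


Step 1: x=0, cap=6307, increment=4
Step 2: x grows by 4 each step until capped at 6307; fixed point is x=6307
Step 3: iterations = ceil(6307/4) = 1577

1577


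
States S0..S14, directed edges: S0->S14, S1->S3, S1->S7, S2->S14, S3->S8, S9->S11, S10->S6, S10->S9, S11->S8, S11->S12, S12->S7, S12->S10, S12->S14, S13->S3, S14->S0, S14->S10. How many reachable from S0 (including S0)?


BFS from S0:
  layer 0: {S0}
  layer 1: {S14}
  layer 2: {S10}
  layer 3: {S6, S9}
  layer 4: {S11}
  layer 5: {S8, S12}
  layer 6: {S7}
Reachable set: {S0, S6, S7, S8, S9, S10, S11, S12, S14}
Count = 9

9


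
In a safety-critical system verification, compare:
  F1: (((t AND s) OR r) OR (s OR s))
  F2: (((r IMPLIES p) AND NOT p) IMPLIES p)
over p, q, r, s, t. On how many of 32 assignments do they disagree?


F1 = (((t AND s) OR r) OR (s OR s))
F2 = (((r IMPLIES p) AND NOT p) IMPLIES p)
Evaluate both on each of 32 rows (bits = p,q,r,s,t):
  row 0 [00000]: F1=0 F2=0 -> 0
  row 1 [00001]: F1=0 F2=0 -> 0
  row 2 [00010]: F1=1 F2=0 (differ) -> 1
  row 3 [00011]: F1=1 F2=0 (differ) -> 1
  row 4 [00100]: F1=1 F2=1 -> 0
  row 5 [00101]: F1=1 F2=1 -> 0
  row 6 [00110]: F1=1 F2=1 -> 0
  row 7 [00111]: F1=1 F2=1 -> 0
  row 8 [01000]: F1=0 F2=0 -> 0
  row 9 [01001]: F1=0 F2=0 -> 0
  row 10 [01010]: F1=1 F2=0 (differ) -> 1
  row 11 [01011]: F1=1 F2=0 (differ) -> 1
  row 12 [01100]: F1=1 F2=1 -> 0
  row 13 [01101]: F1=1 F2=1 -> 0
  row 14 [01110]: F1=1 F2=1 -> 0
  row 15 [01111]: F1=1 F2=1 -> 0
  row 16 [10000]: F1=0 F2=1 (differ) -> 1
  row 17 [10001]: F1=0 F2=1 (differ) -> 1
  row 18 [10010]: F1=1 F2=1 -> 0
  row 19 [10011]: F1=1 F2=1 -> 0
  row 20 [10100]: F1=1 F2=1 -> 0
  row 21 [10101]: F1=1 F2=1 -> 0
  row 22 [10110]: F1=1 F2=1 -> 0
  row 23 [10111]: F1=1 F2=1 -> 0
  row 24 [11000]: F1=0 F2=1 (differ) -> 1
  row 25 [11001]: F1=0 F2=1 (differ) -> 1
  row 26 [11010]: F1=1 F2=1 -> 0
  row 27 [11011]: F1=1 F2=1 -> 0
  row 28 [11100]: F1=1 F2=1 -> 0
  row 29 [11101]: F1=1 F2=1 -> 0
  row 30 [11110]: F1=1 F2=1 -> 0
  row 31 [11111]: F1=1 F2=1 -> 0
Full result column, 8 rows per line (p,q fixed per line; r,s,t runs 000..111 left to right):
  rows 0-7 [p,q=00]: 00110000  (ones: 2)
  rows 8-15 [p,q=01]: 00110000  (ones: 2)
  rows 16-23 [p,q=10]: 11000000  (ones: 2)
  rows 24-31 [p,q=11]: 11000000  (ones: 2)
Disagreements = 2+2+2+2 = 8

8


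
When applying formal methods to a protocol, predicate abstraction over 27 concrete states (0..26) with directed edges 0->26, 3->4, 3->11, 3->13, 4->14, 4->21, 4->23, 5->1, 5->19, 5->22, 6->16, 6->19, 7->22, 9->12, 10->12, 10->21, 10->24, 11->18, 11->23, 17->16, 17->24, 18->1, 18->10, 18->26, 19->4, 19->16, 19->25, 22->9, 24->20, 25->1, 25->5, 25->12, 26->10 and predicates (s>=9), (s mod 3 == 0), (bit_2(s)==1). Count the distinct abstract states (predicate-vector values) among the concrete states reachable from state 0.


BFS from 0:
Concrete reachable: {0, 10, 12, 20, 21, 24, 26}
Abstract via predicates (s>=9), (s mod 3 == 0), (bit_2(s)==1):
  (0,1,0) <- {0}
  (1,0,0) <- {10, 26}
  (1,0,1) <- {20}
  (1,1,0) <- {24}
  (1,1,1) <- {12, 21}
Distinct abstract states = 5

5


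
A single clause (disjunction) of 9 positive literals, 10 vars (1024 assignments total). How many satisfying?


Step 1: Total=2^10=1024
Step 2: Unsat when all 9 false: 2^1=2
Step 3: Sat=1024-2=1022

1022


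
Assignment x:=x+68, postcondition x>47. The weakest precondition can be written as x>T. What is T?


Formula: wp(x:=E, P) = P[E/x] (substitute E for x in postcondition)
Step 1: Postcondition: x>47
Step 2: Substitute x+68 for x: x+68>47
Step 3: Solve for x: x > 47-68 = -21

-21


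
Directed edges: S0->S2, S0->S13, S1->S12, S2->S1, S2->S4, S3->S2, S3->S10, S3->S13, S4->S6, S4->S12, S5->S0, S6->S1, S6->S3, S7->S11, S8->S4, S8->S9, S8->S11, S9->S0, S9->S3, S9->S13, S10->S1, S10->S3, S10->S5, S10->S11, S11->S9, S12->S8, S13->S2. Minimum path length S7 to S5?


BFS layer-by-layer from S7:
  dist 0: {S7}
  dist 1: {S11}
  dist 2: {S9}
  dist 3: {S0, S3, S13}
  dist 4: {S2, S10}
  dist 5: {S1, S4, S5}
  -> S5 reached at distance 5
Shortest path length = 5

5


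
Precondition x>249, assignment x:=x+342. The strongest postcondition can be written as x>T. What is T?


Formula: sp(P, x:=E) = exists old_x. (x = E[old_x/x]) AND P[old_x/x] (old_x is the value of x before the assignment; eliminate old_x by solving x = E[old_x/x] for old_x)
Step 1: Precondition P: x>249, i.e. old_x > 249
Step 2: Assignment gives x = old_x + 342, so old_x = x - 342
Step 3: Substitute into P: x - 342 > 249
Step 4: Simplify: x > 249+342 = 591

591


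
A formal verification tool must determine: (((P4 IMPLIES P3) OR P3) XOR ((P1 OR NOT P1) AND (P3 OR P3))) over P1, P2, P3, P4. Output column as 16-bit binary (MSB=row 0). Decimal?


Formula: (((P4 IMPLIES P3) OR P3) XOR ((P1 OR NOT P1) AND (P3 OR P3))) over P1, P2, P3, P4 (16 rows)
Evaluate each row (bits = P1,P2,P3,P4, MSB first):
  row 0 [0000]: (((0 IMPLIES 0) OR 0) XOR ((0 OR NOT 0) AND (0 OR 0))) -> 1
  row 1 [0001]: (((1 IMPLIES 0) OR 0) XOR ((0 OR NOT 0) AND (0 OR 0))) -> 0
  row 2 [0010]: (((0 IMPLIES 1) OR 1) XOR ((0 OR NOT 0) AND (1 OR 1))) -> 0
  row 3 [0011]: (((1 IMPLIES 1) OR 1) XOR ((0 OR NOT 0) AND (1 OR 1))) -> 0
  row 4 [0100]: (((0 IMPLIES 0) OR 0) XOR ((0 OR NOT 0) AND (0 OR 0))) -> 1
  row 5 [0101]: (((1 IMPLIES 0) OR 0) XOR ((0 OR NOT 0) AND (0 OR 0))) -> 0
  row 6 [0110]: (((0 IMPLIES 1) OR 1) XOR ((0 OR NOT 0) AND (1 OR 1))) -> 0
  row 7 [0111]: (((1 IMPLIES 1) OR 1) XOR ((0 OR NOT 0) AND (1 OR 1))) -> 0
  row 8 [1000]: (((0 IMPLIES 0) OR 0) XOR ((1 OR NOT 1) AND (0 OR 0))) -> 1
  row 9 [1001]: (((1 IMPLIES 0) OR 0) XOR ((1 OR NOT 1) AND (0 OR 0))) -> 0
  row 10 [1010]: (((0 IMPLIES 1) OR 1) XOR ((1 OR NOT 1) AND (1 OR 1))) -> 0
  row 11 [1011]: (((1 IMPLIES 1) OR 1) XOR ((1 OR NOT 1) AND (1 OR 1))) -> 0
  row 12 [1100]: (((0 IMPLIES 0) OR 0) XOR ((1 OR NOT 1) AND (0 OR 0))) -> 1
  row 13 [1101]: (((1 IMPLIES 0) OR 0) XOR ((1 OR NOT 1) AND (0 OR 0))) -> 0
  row 14 [1110]: (((0 IMPLIES 1) OR 1) XOR ((1 OR NOT 1) AND (1 OR 1))) -> 0
  row 15 [1111]: (((1 IMPLIES 1) OR 1) XOR ((1 OR NOT 1) AND (1 OR 1))) -> 0
Full result column, 4 rows per line (P1,P2 fixed per line; P3,P4 runs 00..11 left to right):
  rows 0-3 [P1,P2=00]: 1000  = hex 8
  rows 4-7 [P1,P2=01]: 1000  = hex 8
  rows 8-11 [P1,P2=10]: 1000  = hex 8
  rows 12-15 [P1,P2=11]: 1000  = hex 8
Output column (row 0 .. row 15) = 1000100010001000
Output column grouped in 4s = 1000 1000 1000 1000 = 0x8888
Convert to decimal digit by digit (value = value*16 + digit):
  8 -> 8
  8*16 + 8 = 136
  136*16 + 8 = 2184
  2184*16 + 8 = 34952
Decimal = 34952

34952


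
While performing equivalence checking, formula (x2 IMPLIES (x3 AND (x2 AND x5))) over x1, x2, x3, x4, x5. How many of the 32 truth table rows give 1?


Formula: (x2 IMPLIES (x3 AND (x2 AND x5))) over 5 vars (32 rows)
Evaluate each row (x1, x2, x3, x4, x5 as bits, MSB first):
  row 0 [00000]: (0 IMPLIES (0 AND (0 AND 0))) -> 1
  row 1 [00001]: (0 IMPLIES (0 AND (0 AND 1))) -> 1
  row 2 [00010]: (0 IMPLIES (0 AND (0 AND 0))) -> 1
  row 3 [00011]: (0 IMPLIES (0 AND (0 AND 1))) -> 1
  row 4 [00100]: (0 IMPLIES (1 AND (0 AND 0))) -> 1
  row 5 [00101]: (0 IMPLIES (1 AND (0 AND 1))) -> 1
  row 6 [00110]: (0 IMPLIES (1 AND (0 AND 0))) -> 1
  row 7 [00111]: (0 IMPLIES (1 AND (0 AND 1))) -> 1
  row 8 [01000]: (1 IMPLIES (0 AND (1 AND 0))) -> 0
  row 9 [01001]: (1 IMPLIES (0 AND (1 AND 1))) -> 0
  row 10 [01010]: (1 IMPLIES (0 AND (1 AND 0))) -> 0
  row 11 [01011]: (1 IMPLIES (0 AND (1 AND 1))) -> 0
  row 12 [01100]: (1 IMPLIES (1 AND (1 AND 0))) -> 0
  row 13 [01101]: (1 IMPLIES (1 AND (1 AND 1))) -> 1
  row 14 [01110]: (1 IMPLIES (1 AND (1 AND 0))) -> 0
  row 15 [01111]: (1 IMPLIES (1 AND (1 AND 1))) -> 1
  row 16 [10000]: (0 IMPLIES (0 AND (0 AND 0))) -> 1
  row 17 [10001]: (0 IMPLIES (0 AND (0 AND 1))) -> 1
  row 18 [10010]: (0 IMPLIES (0 AND (0 AND 0))) -> 1
  row 19 [10011]: (0 IMPLIES (0 AND (0 AND 1))) -> 1
  row 20 [10100]: (0 IMPLIES (1 AND (0 AND 0))) -> 1
  row 21 [10101]: (0 IMPLIES (1 AND (0 AND 1))) -> 1
  row 22 [10110]: (0 IMPLIES (1 AND (0 AND 0))) -> 1
  row 23 [10111]: (0 IMPLIES (1 AND (0 AND 1))) -> 1
  row 24 [11000]: (1 IMPLIES (0 AND (1 AND 0))) -> 0
  row 25 [11001]: (1 IMPLIES (0 AND (1 AND 1))) -> 0
  row 26 [11010]: (1 IMPLIES (0 AND (1 AND 0))) -> 0
  row 27 [11011]: (1 IMPLIES (0 AND (1 AND 1))) -> 0
  row 28 [11100]: (1 IMPLIES (1 AND (1 AND 0))) -> 0
  row 29 [11101]: (1 IMPLIES (1 AND (1 AND 1))) -> 1
  row 30 [11110]: (1 IMPLIES (1 AND (1 AND 0))) -> 0
  row 31 [11111]: (1 IMPLIES (1 AND (1 AND 1))) -> 1
Full result column, 8 rows per line (x1,x2 fixed per line; x3,x4,x5 runs 000..111 left to right):
  rows 0-7 [x1,x2=00]: 11111111  (ones: 8)
  rows 8-15 [x1,x2=01]: 00000101  (ones: 2)
  rows 16-23 [x1,x2=10]: 11111111  (ones: 8)
  rows 24-31 [x1,x2=11]: 00000101  (ones: 2)
Count of 1-rows = 8+2+8+2 = 20

20


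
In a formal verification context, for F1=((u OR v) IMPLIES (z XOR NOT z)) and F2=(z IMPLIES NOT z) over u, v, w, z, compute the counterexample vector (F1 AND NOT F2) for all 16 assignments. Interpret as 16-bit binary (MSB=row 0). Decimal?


F1 = ((u OR v) IMPLIES (z XOR NOT z))
F2 = (z IMPLIES NOT z)
Counterexample to F1=>F2 is where F1=1 and F2=0.
Evaluate each row (bits = u,v,w,z, MSB first):
  row 0 [0000]: F1=1 F2=1 -> F1&~F2 -> 0
  row 1 [0001]: F1=1 F2=0 -> F1&~F2 -> 1
  row 2 [0010]: F1=1 F2=1 -> F1&~F2 -> 0
  row 3 [0011]: F1=1 F2=0 -> F1&~F2 -> 1
  row 4 [0100]: F1=1 F2=1 -> F1&~F2 -> 0
  row 5 [0101]: F1=1 F2=0 -> F1&~F2 -> 1
  row 6 [0110]: F1=1 F2=1 -> F1&~F2 -> 0
  row 7 [0111]: F1=1 F2=0 -> F1&~F2 -> 1
  row 8 [1000]: F1=1 F2=1 -> F1&~F2 -> 0
  row 9 [1001]: F1=1 F2=0 -> F1&~F2 -> 1
  row 10 [1010]: F1=1 F2=1 -> F1&~F2 -> 0
  row 11 [1011]: F1=1 F2=0 -> F1&~F2 -> 1
  row 12 [1100]: F1=1 F2=1 -> F1&~F2 -> 0
  row 13 [1101]: F1=1 F2=0 -> F1&~F2 -> 1
  row 14 [1110]: F1=1 F2=1 -> F1&~F2 -> 0
  row 15 [1111]: F1=1 F2=0 -> F1&~F2 -> 1
Full result column, 4 rows per line (u,v fixed per line; w,z runs 00..11 left to right):
  rows 0-3 [u,v=00]: 0101  = hex 5
  rows 4-7 [u,v=01]: 0101  = hex 5
  rows 8-11 [u,v=10]: 0101  = hex 5
  rows 12-15 [u,v=11]: 0101  = hex 5
Counterexample vector (row 0 .. row 15) = 0101010101010101
Output column grouped in 4s = 0101 0101 0101 0101 = 0x5555
Convert to decimal digit by digit (value = value*16 + digit):
  5 -> 5
  5*16 + 5 = 85
  85*16 + 5 = 1365
  1365*16 + 5 = 21845
Decimal = 21845

21845


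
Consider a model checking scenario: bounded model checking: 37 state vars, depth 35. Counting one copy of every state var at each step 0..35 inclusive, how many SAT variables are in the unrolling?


BMC unrolls to depth k, creating one copy of each state var for steps 0..k.
Step count = 35 + 1 = 36 (steps 0 through 35)
Vars per step = 37
Total = 37 * 36 = 1332

1332


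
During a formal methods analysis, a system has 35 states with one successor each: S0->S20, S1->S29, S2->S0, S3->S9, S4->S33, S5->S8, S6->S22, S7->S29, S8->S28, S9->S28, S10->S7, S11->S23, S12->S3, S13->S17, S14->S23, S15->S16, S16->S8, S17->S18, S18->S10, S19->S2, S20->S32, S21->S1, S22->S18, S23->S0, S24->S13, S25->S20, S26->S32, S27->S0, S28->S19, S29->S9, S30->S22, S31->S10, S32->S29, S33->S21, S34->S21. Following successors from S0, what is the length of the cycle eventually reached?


Trace from S0 until a state repeats:
  S0 -> S20 -> S32 -> S29 -> S9 -> S28 -> S19 -> S2 -> S0
S0 first seen at step 0, revisited at step 8.
Cycle length = 8 - 0 = 8

8


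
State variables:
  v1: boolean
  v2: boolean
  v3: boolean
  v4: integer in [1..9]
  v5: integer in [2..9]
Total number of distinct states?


State space = product of domain sizes of all variables.
Domain sizes:
  v1 (boolean): 2
  v2 (boolean): 2
  v3 (boolean): 2
  v4 (integer in [1..9]): 9
  v5 (integer in [2..9]): 8
Product = 2 * 2 * 2 * 9 * 8 = 576

576


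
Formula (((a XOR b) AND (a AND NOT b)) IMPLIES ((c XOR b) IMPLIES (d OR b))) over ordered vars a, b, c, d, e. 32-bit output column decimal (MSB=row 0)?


Formula: (((a XOR b) AND (a AND NOT b)) IMPLIES ((c XOR b) IMPLIES (d OR b))) over a, b, c, d, e (32 rows)
Evaluate each row (bits = a,b,c,d,e, MSB first):
  row 0 [00000]: (((0 XOR 0) AND (0 AND NOT 0)) IMPLIES ((0 XOR 0) IMPLIES (0 OR 0))) -> 1
  row 1 [00001]: (((0 XOR 0) AND (0 AND NOT 0)) IMPLIES ((0 XOR 0) IMPLIES (0 OR 0))) -> 1
  row 2 [00010]: (((0 XOR 0) AND (0 AND NOT 0)) IMPLIES ((0 XOR 0) IMPLIES (1 OR 0))) -> 1
  row 3 [00011]: (((0 XOR 0) AND (0 AND NOT 0)) IMPLIES ((0 XOR 0) IMPLIES (1 OR 0))) -> 1
  row 4 [00100]: (((0 XOR 0) AND (0 AND NOT 0)) IMPLIES ((1 XOR 0) IMPLIES (0 OR 0))) -> 1
  row 5 [00101]: (((0 XOR 0) AND (0 AND NOT 0)) IMPLIES ((1 XOR 0) IMPLIES (0 OR 0))) -> 1
  row 6 [00110]: (((0 XOR 0) AND (0 AND NOT 0)) IMPLIES ((1 XOR 0) IMPLIES (1 OR 0))) -> 1
  row 7 [00111]: (((0 XOR 0) AND (0 AND NOT 0)) IMPLIES ((1 XOR 0) IMPLIES (1 OR 0))) -> 1
  row 8 [01000]: (((0 XOR 1) AND (0 AND NOT 1)) IMPLIES ((0 XOR 1) IMPLIES (0 OR 1))) -> 1
  row 9 [01001]: (((0 XOR 1) AND (0 AND NOT 1)) IMPLIES ((0 XOR 1) IMPLIES (0 OR 1))) -> 1
  row 10 [01010]: (((0 XOR 1) AND (0 AND NOT 1)) IMPLIES ((0 XOR 1) IMPLIES (1 OR 1))) -> 1
  row 11 [01011]: (((0 XOR 1) AND (0 AND NOT 1)) IMPLIES ((0 XOR 1) IMPLIES (1 OR 1))) -> 1
  row 12 [01100]: (((0 XOR 1) AND (0 AND NOT 1)) IMPLIES ((1 XOR 1) IMPLIES (0 OR 1))) -> 1
  row 13 [01101]: (((0 XOR 1) AND (0 AND NOT 1)) IMPLIES ((1 XOR 1) IMPLIES (0 OR 1))) -> 1
  row 14 [01110]: (((0 XOR 1) AND (0 AND NOT 1)) IMPLIES ((1 XOR 1) IMPLIES (1 OR 1))) -> 1
  row 15 [01111]: (((0 XOR 1) AND (0 AND NOT 1)) IMPLIES ((1 XOR 1) IMPLIES (1 OR 1))) -> 1
  row 16 [10000]: (((1 XOR 0) AND (1 AND NOT 0)) IMPLIES ((0 XOR 0) IMPLIES (0 OR 0))) -> 1
  row 17 [10001]: (((1 XOR 0) AND (1 AND NOT 0)) IMPLIES ((0 XOR 0) IMPLIES (0 OR 0))) -> 1
  row 18 [10010]: (((1 XOR 0) AND (1 AND NOT 0)) IMPLIES ((0 XOR 0) IMPLIES (1 OR 0))) -> 1
  row 19 [10011]: (((1 XOR 0) AND (1 AND NOT 0)) IMPLIES ((0 XOR 0) IMPLIES (1 OR 0))) -> 1
  row 20 [10100]: (((1 XOR 0) AND (1 AND NOT 0)) IMPLIES ((1 XOR 0) IMPLIES (0 OR 0))) -> 0
  row 21 [10101]: (((1 XOR 0) AND (1 AND NOT 0)) IMPLIES ((1 XOR 0) IMPLIES (0 OR 0))) -> 0
  row 22 [10110]: (((1 XOR 0) AND (1 AND NOT 0)) IMPLIES ((1 XOR 0) IMPLIES (1 OR 0))) -> 1
  row 23 [10111]: (((1 XOR 0) AND (1 AND NOT 0)) IMPLIES ((1 XOR 0) IMPLIES (1 OR 0))) -> 1
  row 24 [11000]: (((1 XOR 1) AND (1 AND NOT 1)) IMPLIES ((0 XOR 1) IMPLIES (0 OR 1))) -> 1
  row 25 [11001]: (((1 XOR 1) AND (1 AND NOT 1)) IMPLIES ((0 XOR 1) IMPLIES (0 OR 1))) -> 1
  row 26 [11010]: (((1 XOR 1) AND (1 AND NOT 1)) IMPLIES ((0 XOR 1) IMPLIES (1 OR 1))) -> 1
  row 27 [11011]: (((1 XOR 1) AND (1 AND NOT 1)) IMPLIES ((0 XOR 1) IMPLIES (1 OR 1))) -> 1
  row 28 [11100]: (((1 XOR 1) AND (1 AND NOT 1)) IMPLIES ((1 XOR 1) IMPLIES (0 OR 1))) -> 1
  row 29 [11101]: (((1 XOR 1) AND (1 AND NOT 1)) IMPLIES ((1 XOR 1) IMPLIES (0 OR 1))) -> 1
  row 30 [11110]: (((1 XOR 1) AND (1 AND NOT 1)) IMPLIES ((1 XOR 1) IMPLIES (1 OR 1))) -> 1
  row 31 [11111]: (((1 XOR 1) AND (1 AND NOT 1)) IMPLIES ((1 XOR 1) IMPLIES (1 OR 1))) -> 1
Full result column, 4 rows per line (a,b,c fixed per line; d,e runs 00..11 left to right):
  rows 0-3 [a,b,c=000]: 1111  = hex F
  rows 4-7 [a,b,c=001]: 1111  = hex F
  rows 8-11 [a,b,c=010]: 1111  = hex F
  rows 12-15 [a,b,c=011]: 1111  = hex F
  rows 16-19 [a,b,c=100]: 1111  = hex F
  rows 20-23 [a,b,c=101]: 0011  = hex 3
  rows 24-27 [a,b,c=110]: 1111  = hex F
  rows 28-31 [a,b,c=111]: 1111  = hex F
Output column (row 0 .. row 31) = 11111111111111111111001111111111
Output column grouped in 4s = 1111 1111 1111 1111 1111 0011 1111 1111 = 0xFFFFF3FF
Convert to decimal digit by digit (value = value*16 + digit):
  F -> 15
  15*16 + 15 (F) = 255
  255*16 + 15 (F) = 4095
  4095*16 + 15 (F) = 65535
  65535*16 + 15 (F) = 1048575
  1048575*16 + 3 = 16777203
  16777203*16 + 15 (F) = 268435263
  268435263*16 + 15 (F) = 4294964223
Decimal = 4294964223

4294964223


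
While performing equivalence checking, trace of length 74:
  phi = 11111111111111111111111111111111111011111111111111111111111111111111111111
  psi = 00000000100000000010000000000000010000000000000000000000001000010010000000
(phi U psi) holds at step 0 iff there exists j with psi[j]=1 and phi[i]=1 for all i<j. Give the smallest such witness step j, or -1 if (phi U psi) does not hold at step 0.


(phi U psi) at 0: need smallest j with psi[j]=1 and phi[i]=1 for all i in [0,j).
Scan from step 0:
  step 0: phi=1, psi=0 -> continue
  step 1: phi=1, psi=0 -> continue
  step 2: phi=1, psi=0 -> continue
  step 3: phi=1, psi=0 -> continue
  step 8: psi=1 and phi held for [0,8) -> witness found
Witness step = 8

8


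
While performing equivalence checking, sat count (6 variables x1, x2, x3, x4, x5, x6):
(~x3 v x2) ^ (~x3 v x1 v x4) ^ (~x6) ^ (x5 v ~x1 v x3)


CNF with 4 clauses over 6 vars (64 assignments).
An assignment satisfies CNF iff every clause has >=1 true literal.
Check each row (bits = x1,x2,x3,x4,x5,x6; clause T/F shown):
  row 0 [000000]: clauses=TTTT -> 1
  row 1 [000001]: clauses=TTFT -> 0
  row 2 [000010]: clauses=TTTT -> 1
  row 3 [000011]: clauses=TTFT -> 0
  row 4 [000100]: clauses=TTTT -> 1
  (every remaining row is evaluated the same way; all 64 results are listed next)
Full result column, 8 rows per line (x1,x2,x3 fixed per line; x4,x5,x6 runs 000..111 left to right):
  rows 0-7 [x1,x2,x3=000]: 10101010  (ones: 4)
  rows 8-15 [x1,x2,x3=001]: 00000000  (ones: 0)
  rows 16-23 [x1,x2,x3=010]: 10101010  (ones: 4)
  rows 24-31 [x1,x2,x3=011]: 00001010  (ones: 2)
  rows 32-39 [x1,x2,x3=100]: 00100010  (ones: 2)
  rows 40-47 [x1,x2,x3=101]: 00000000  (ones: 0)
  rows 48-55 [x1,x2,x3=110]: 00100010  (ones: 2)
  rows 56-63 [x1,x2,x3=111]: 10101010  (ones: 4)
Satisfying assignments = 4+0+4+2+2+0+2+4 = 18

18


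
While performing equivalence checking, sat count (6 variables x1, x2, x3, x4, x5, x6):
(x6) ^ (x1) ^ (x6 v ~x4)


CNF with 3 clauses over 6 vars (64 assignments).
An assignment satisfies CNF iff every clause has >=1 true literal.
Check each row (bits = x1,x2,x3,x4,x5,x6; clause T/F shown):
  row 0 [000000]: clauses=FFT -> 0
  row 1 [000001]: clauses=TFT -> 0
  row 2 [000010]: clauses=FFT -> 0
  row 3 [000011]: clauses=TFT -> 0
  row 4 [000100]: clauses=FFF -> 0
  (every remaining row is evaluated the same way; all 64 results are listed next)
Full result column, 8 rows per line (x1,x2,x3 fixed per line; x4,x5,x6 runs 000..111 left to right):
  rows 0-7 [x1,x2,x3=000]: 00000000  (ones: 0)
  rows 8-15 [x1,x2,x3=001]: 00000000  (ones: 0)
  rows 16-23 [x1,x2,x3=010]: 00000000  (ones: 0)
  rows 24-31 [x1,x2,x3=011]: 00000000  (ones: 0)
  rows 32-39 [x1,x2,x3=100]: 01010101  (ones: 4)
  rows 40-47 [x1,x2,x3=101]: 01010101  (ones: 4)
  rows 48-55 [x1,x2,x3=110]: 01010101  (ones: 4)
  rows 56-63 [x1,x2,x3=111]: 01010101  (ones: 4)
Satisfying assignments = 0+0+0+0+4+4+4+4 = 16

16


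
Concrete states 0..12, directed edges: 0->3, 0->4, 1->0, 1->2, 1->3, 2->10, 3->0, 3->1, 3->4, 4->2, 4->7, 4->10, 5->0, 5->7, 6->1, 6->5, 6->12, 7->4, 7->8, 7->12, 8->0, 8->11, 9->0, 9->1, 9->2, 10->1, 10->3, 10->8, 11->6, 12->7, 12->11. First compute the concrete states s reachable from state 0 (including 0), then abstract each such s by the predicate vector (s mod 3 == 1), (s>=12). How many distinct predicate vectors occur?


BFS from 0:
Concrete reachable: {0, 1, 2, 3, 4, 5, 6, 7, 8, 10, 11, 12}
Abstract via predicates (s mod 3 == 1), (s>=12):
  (0,0) <- {0, 2, 3, 5, 6, 8, 11}
  (0,1) <- {12}
  (1,0) <- {1, 4, 7, 10}
Distinct abstract states = 3

3


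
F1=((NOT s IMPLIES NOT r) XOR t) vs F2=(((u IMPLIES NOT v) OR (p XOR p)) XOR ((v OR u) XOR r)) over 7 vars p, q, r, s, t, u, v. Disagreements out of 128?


F1 = ((NOT s IMPLIES NOT r) XOR t)
F2 = (((u IMPLIES NOT v) OR (p XOR p)) XOR ((v OR u) XOR r))
Evaluate both on each of 128 rows (bits = p,q,r,s,t,u,v):
  row 0 [0000000]: F1=1 F2=1 -> 0
  row 1 [0000001]: F1=1 F2=0 (differ) -> 1
  row 2 [0000010]: F1=1 F2=0 (differ) -> 1
  row 3 [0000011]: F1=1 F2=1 -> 0
  row 4 [0000100]: F1=0 F2=1 (differ) -> 1
  (every remaining row is evaluated the same way; all 128 results are listed next)
Full result column, 8 rows per line (p,q,r,s fixed per line; t,u,v runs 000..111 left to right):
  rows 0-7 [p,q,r,s=0000]: 01101001  (ones: 4)
  rows 8-15 [p,q,r,s=0001]: 01101001  (ones: 4)
  rows 16-23 [p,q,r,s=0010]: 01101001  (ones: 4)
  rows 24-31 [p,q,r,s=0011]: 10010110  (ones: 4)
  rows 32-39 [p,q,r,s=0100]: 01101001  (ones: 4)
  rows 40-47 [p,q,r,s=0101]: 01101001  (ones: 4)
  rows 48-55 [p,q,r,s=0110]: 01101001  (ones: 4)
  rows 56-63 [p,q,r,s=0111]: 10010110  (ones: 4)
  rows 64-71 [p,q,r,s=1000]: 01101001  (ones: 4)
  rows 72-79 [p,q,r,s=1001]: 01101001  (ones: 4)
  rows 80-87 [p,q,r,s=1010]: 01101001  (ones: 4)
  rows 88-95 [p,q,r,s=1011]: 10010110  (ones: 4)
  rows 96-103 [p,q,r,s=1100]: 01101001  (ones: 4)
  rows 104-111 [p,q,r,s=1101]: 01101001  (ones: 4)
  rows 112-119 [p,q,r,s=1110]: 01101001  (ones: 4)
  rows 120-127 [p,q,r,s=1111]: 10010110  (ones: 4)
Disagreements = 4+4+4+4+4+4+4+4+4+4+4+4+4+4+4+4 = 64

64


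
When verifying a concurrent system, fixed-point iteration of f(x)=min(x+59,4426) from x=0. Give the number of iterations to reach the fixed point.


Step 1: x=0, cap=4426, increment=59
Step 2: x grows by 59 each step until capped at 4426; fixed point is x=4426
Step 3: iterations = ceil(4426/59) = 76

76


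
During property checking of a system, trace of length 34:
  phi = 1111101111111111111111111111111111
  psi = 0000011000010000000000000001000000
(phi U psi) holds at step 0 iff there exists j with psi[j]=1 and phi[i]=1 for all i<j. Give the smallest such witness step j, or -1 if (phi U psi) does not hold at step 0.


(phi U psi) at 0: need smallest j with psi[j]=1 and phi[i]=1 for all i in [0,j).
Scan from step 0:
  step 0: phi=1, psi=0 -> continue
  step 1: phi=1, psi=0 -> continue
  step 2: phi=1, psi=0 -> continue
  step 3: phi=1, psi=0 -> continue
  step 5: psi=1 and phi held for [0,5) -> witness found
Witness step = 5

5


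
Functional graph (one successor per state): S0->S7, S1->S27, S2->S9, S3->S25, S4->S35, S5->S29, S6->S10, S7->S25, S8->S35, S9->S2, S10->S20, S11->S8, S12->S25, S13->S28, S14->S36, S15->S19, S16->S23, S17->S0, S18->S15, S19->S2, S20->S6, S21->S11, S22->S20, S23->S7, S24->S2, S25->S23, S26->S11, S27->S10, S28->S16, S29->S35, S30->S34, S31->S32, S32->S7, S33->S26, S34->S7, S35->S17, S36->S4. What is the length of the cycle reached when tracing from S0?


Trace from S0 until a state repeats:
  S0 -> S7 -> S25 -> S23 -> S7
S7 first seen at step 1, revisited at step 4.
Cycle length = 4 - 1 = 3

3


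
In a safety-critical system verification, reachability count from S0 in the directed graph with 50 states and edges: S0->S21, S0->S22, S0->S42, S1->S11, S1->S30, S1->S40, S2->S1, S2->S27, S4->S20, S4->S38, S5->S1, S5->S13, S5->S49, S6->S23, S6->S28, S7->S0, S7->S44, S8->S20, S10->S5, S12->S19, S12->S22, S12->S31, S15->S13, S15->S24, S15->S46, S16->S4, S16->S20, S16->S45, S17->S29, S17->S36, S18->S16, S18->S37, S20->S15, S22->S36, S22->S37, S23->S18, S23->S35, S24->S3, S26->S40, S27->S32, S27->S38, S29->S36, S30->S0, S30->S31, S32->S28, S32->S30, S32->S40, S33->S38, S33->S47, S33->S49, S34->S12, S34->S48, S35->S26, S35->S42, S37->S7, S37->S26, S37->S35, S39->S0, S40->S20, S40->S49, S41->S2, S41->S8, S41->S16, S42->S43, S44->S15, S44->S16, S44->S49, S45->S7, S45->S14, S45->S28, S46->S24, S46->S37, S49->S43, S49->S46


BFS from S0:
  layer 0: {S0}
  layer 1: {S21, S22, S42}
  layer 2: {S36, S37, S43}
  layer 3: {S7, S26, S35}
  layer 4: {S40, S44}
  layer 5: {S15, S16, S20, S49}
  layer 6: {S4, S13, S24, S45, S46}
  layer 7: {S3, S14, S28, S38}
Reachable set: {S0, S3, S4, S7, S13, S14, S15, S16, S20, S21, S22, S24, S26, S28, S35, S36, S37, S38, S40, S42, S43, S44, S45, S46, S49}
Count = 25

25


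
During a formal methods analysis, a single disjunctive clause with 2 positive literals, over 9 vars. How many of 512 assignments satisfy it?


Step 1: Total=2^9=512
Step 2: Unsat when all 2 false: 2^7=128
Step 3: Sat=512-128=384

384


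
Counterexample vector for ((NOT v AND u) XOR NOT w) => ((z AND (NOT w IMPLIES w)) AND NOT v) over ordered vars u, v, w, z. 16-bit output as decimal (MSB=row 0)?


F1 = ((NOT v AND u) XOR NOT w)
F2 = ((z AND (NOT w IMPLIES w)) AND NOT v)
Counterexample to F1=>F2 is where F1=1 and F2=0.
Evaluate each row (bits = u,v,w,z, MSB first):
  row 0 [0000]: F1=1 F2=0 -> F1&~F2 -> 1
  row 1 [0001]: F1=1 F2=0 -> F1&~F2 -> 1
  row 2 [0010]: F1=0 F2=0 -> F1&~F2 -> 0
  row 3 [0011]: F1=0 F2=1 -> F1&~F2 -> 0
  row 4 [0100]: F1=1 F2=0 -> F1&~F2 -> 1
  row 5 [0101]: F1=1 F2=0 -> F1&~F2 -> 1
  row 6 [0110]: F1=0 F2=0 -> F1&~F2 -> 0
  row 7 [0111]: F1=0 F2=0 -> F1&~F2 -> 0
  row 8 [1000]: F1=0 F2=0 -> F1&~F2 -> 0
  row 9 [1001]: F1=0 F2=0 -> F1&~F2 -> 0
  row 10 [1010]: F1=1 F2=0 -> F1&~F2 -> 1
  row 11 [1011]: F1=1 F2=1 -> F1&~F2 -> 0
  row 12 [1100]: F1=1 F2=0 -> F1&~F2 -> 1
  row 13 [1101]: F1=1 F2=0 -> F1&~F2 -> 1
  row 14 [1110]: F1=0 F2=0 -> F1&~F2 -> 0
  row 15 [1111]: F1=0 F2=0 -> F1&~F2 -> 0
Full result column, 4 rows per line (u,v fixed per line; w,z runs 00..11 left to right):
  rows 0-3 [u,v=00]: 1100  = hex C
  rows 4-7 [u,v=01]: 1100  = hex C
  rows 8-11 [u,v=10]: 0010  = hex 2
  rows 12-15 [u,v=11]: 1100  = hex C
Counterexample vector (row 0 .. row 15) = 1100110000101100
Output column grouped in 4s = 1100 1100 0010 1100 = 0xCC2C
Convert to decimal digit by digit (value = value*16 + digit):
  C -> 12
  12*16 + 12 (C) = 204
  204*16 + 2 = 3266
  3266*16 + 12 (C) = 52268
Decimal = 52268

52268


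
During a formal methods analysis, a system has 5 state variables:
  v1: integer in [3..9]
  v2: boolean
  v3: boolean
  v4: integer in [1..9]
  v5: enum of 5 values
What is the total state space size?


State space = product of domain sizes of all variables.
Domain sizes:
  v1 (integer in [3..9]): 7
  v2 (boolean): 2
  v3 (boolean): 2
  v4 (integer in [1..9]): 9
  v5 (enum of 5 values): 5
Product = 7 * 2 * 2 * 9 * 5 = 1260

1260


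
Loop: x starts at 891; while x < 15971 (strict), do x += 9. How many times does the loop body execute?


Step 1: x goes from 891 toward 15971 by 9; the body runs while x<15971, so iterations = ceil((bound-start)/step)
Step 2: Distance=15080
Step 3: ceil(15080/9)=1676

1676


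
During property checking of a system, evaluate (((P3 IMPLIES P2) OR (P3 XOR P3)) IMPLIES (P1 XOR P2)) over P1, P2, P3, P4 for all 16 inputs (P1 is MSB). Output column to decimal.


Formula: (((P3 IMPLIES P2) OR (P3 XOR P3)) IMPLIES (P1 XOR P2)) over P1, P2, P3, P4 (16 rows)
Evaluate each row (bits = P1,P2,P3,P4, MSB first):
  row 0 [0000]: (((0 IMPLIES 0) OR (0 XOR 0)) IMPLIES (0 XOR 0)) -> 0
  row 1 [0001]: (((0 IMPLIES 0) OR (0 XOR 0)) IMPLIES (0 XOR 0)) -> 0
  row 2 [0010]: (((1 IMPLIES 0) OR (1 XOR 1)) IMPLIES (0 XOR 0)) -> 1
  row 3 [0011]: (((1 IMPLIES 0) OR (1 XOR 1)) IMPLIES (0 XOR 0)) -> 1
  row 4 [0100]: (((0 IMPLIES 1) OR (0 XOR 0)) IMPLIES (0 XOR 1)) -> 1
  row 5 [0101]: (((0 IMPLIES 1) OR (0 XOR 0)) IMPLIES (0 XOR 1)) -> 1
  row 6 [0110]: (((1 IMPLIES 1) OR (1 XOR 1)) IMPLIES (0 XOR 1)) -> 1
  row 7 [0111]: (((1 IMPLIES 1) OR (1 XOR 1)) IMPLIES (0 XOR 1)) -> 1
  row 8 [1000]: (((0 IMPLIES 0) OR (0 XOR 0)) IMPLIES (1 XOR 0)) -> 1
  row 9 [1001]: (((0 IMPLIES 0) OR (0 XOR 0)) IMPLIES (1 XOR 0)) -> 1
  row 10 [1010]: (((1 IMPLIES 0) OR (1 XOR 1)) IMPLIES (1 XOR 0)) -> 1
  row 11 [1011]: (((1 IMPLIES 0) OR (1 XOR 1)) IMPLIES (1 XOR 0)) -> 1
  row 12 [1100]: (((0 IMPLIES 1) OR (0 XOR 0)) IMPLIES (1 XOR 1)) -> 0
  row 13 [1101]: (((0 IMPLIES 1) OR (0 XOR 0)) IMPLIES (1 XOR 1)) -> 0
  row 14 [1110]: (((1 IMPLIES 1) OR (1 XOR 1)) IMPLIES (1 XOR 1)) -> 0
  row 15 [1111]: (((1 IMPLIES 1) OR (1 XOR 1)) IMPLIES (1 XOR 1)) -> 0
Full result column, 4 rows per line (P1,P2 fixed per line; P3,P4 runs 00..11 left to right):
  rows 0-3 [P1,P2=00]: 0011  = hex 3
  rows 4-7 [P1,P2=01]: 1111  = hex F
  rows 8-11 [P1,P2=10]: 1111  = hex F
  rows 12-15 [P1,P2=11]: 0000  = hex 0
Output column (row 0 .. row 15) = 0011111111110000
Output column grouped in 4s = 0011 1111 1111 0000 = 0x3FF0
Convert to decimal digit by digit (value = value*16 + digit):
  3 -> 3
  3*16 + 15 (F) = 63
  63*16 + 15 (F) = 1023
  1023*16 + 0 = 16368
Decimal = 16368

16368


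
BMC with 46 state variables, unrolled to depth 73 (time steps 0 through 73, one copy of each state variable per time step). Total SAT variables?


BMC unrolls to depth k, creating one copy of each state var for steps 0..k.
Step count = 73 + 1 = 74 (steps 0 through 73)
Vars per step = 46
Total = 46 * 74 = 3404

3404


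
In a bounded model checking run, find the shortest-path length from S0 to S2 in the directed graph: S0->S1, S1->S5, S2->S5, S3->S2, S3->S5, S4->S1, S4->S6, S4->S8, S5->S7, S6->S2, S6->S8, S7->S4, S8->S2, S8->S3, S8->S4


BFS layer-by-layer from S0:
  dist 0: {S0}
  dist 1: {S1}
  dist 2: {S5}
  dist 3: {S7}
  dist 4: {S4}
  dist 5: {S6, S8}
  dist 6: {S2, S3}
  -> S2 reached at distance 6
Shortest path length = 6

6


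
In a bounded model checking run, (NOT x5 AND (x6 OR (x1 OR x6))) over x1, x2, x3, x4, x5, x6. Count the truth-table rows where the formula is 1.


Formula: (NOT x5 AND (x6 OR (x1 OR x6))) over 6 vars (64 rows)
Evaluate each row (x1, x2, x3, x4, x5, x6 as bits, MSB first):
  row 0 [000000]: (NOT 0 AND (0 OR (0 OR 0))) -> 0
  row 1 [000001]: (NOT 0 AND (1 OR (0 OR 1))) -> 1
  row 2 [000010]: (NOT 1 AND (0 OR (0 OR 0))) -> 0
  row 3 [000011]: (NOT 1 AND (1 OR (0 OR 1))) -> 0
  row 4 [000100]: (NOT 0 AND (0 OR (0 OR 0))) -> 0
  (every remaining row is evaluated the same way; all 64 results are listed next)
Full result column, 8 rows per line (x1,x2,x3 fixed per line; x4,x5,x6 runs 000..111 left to right):
  rows 0-7 [x1,x2,x3=000]: 01000100  (ones: 2)
  rows 8-15 [x1,x2,x3=001]: 01000100  (ones: 2)
  rows 16-23 [x1,x2,x3=010]: 01000100  (ones: 2)
  rows 24-31 [x1,x2,x3=011]: 01000100  (ones: 2)
  rows 32-39 [x1,x2,x3=100]: 11001100  (ones: 4)
  rows 40-47 [x1,x2,x3=101]: 11001100  (ones: 4)
  rows 48-55 [x1,x2,x3=110]: 11001100  (ones: 4)
  rows 56-63 [x1,x2,x3=111]: 11001100  (ones: 4)
Count of 1-rows = 2+2+2+2+4+4+4+4 = 24

24


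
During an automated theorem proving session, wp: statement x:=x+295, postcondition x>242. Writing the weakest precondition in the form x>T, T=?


Formula: wp(x:=E, P) = P[E/x] (substitute E for x in postcondition)
Step 1: Postcondition: x>242
Step 2: Substitute x+295 for x: x+295>242
Step 3: Solve for x: x > 242-295 = -53

-53


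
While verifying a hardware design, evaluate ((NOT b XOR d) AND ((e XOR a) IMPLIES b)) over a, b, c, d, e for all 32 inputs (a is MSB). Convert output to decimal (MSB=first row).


Formula: ((NOT b XOR d) AND ((e XOR a) IMPLIES b)) over a, b, c, d, e (32 rows)
Evaluate each row (bits = a,b,c,d,e, MSB first):
  row 0 [00000]: ((NOT 0 XOR 0) AND ((0 XOR 0) IMPLIES 0)) -> 1
  row 1 [00001]: ((NOT 0 XOR 0) AND ((1 XOR 0) IMPLIES 0)) -> 0
  row 2 [00010]: ((NOT 0 XOR 1) AND ((0 XOR 0) IMPLIES 0)) -> 0
  row 3 [00011]: ((NOT 0 XOR 1) AND ((1 XOR 0) IMPLIES 0)) -> 0
  row 4 [00100]: ((NOT 0 XOR 0) AND ((0 XOR 0) IMPLIES 0)) -> 1
  row 5 [00101]: ((NOT 0 XOR 0) AND ((1 XOR 0) IMPLIES 0)) -> 0
  row 6 [00110]: ((NOT 0 XOR 1) AND ((0 XOR 0) IMPLIES 0)) -> 0
  row 7 [00111]: ((NOT 0 XOR 1) AND ((1 XOR 0) IMPLIES 0)) -> 0
  row 8 [01000]: ((NOT 1 XOR 0) AND ((0 XOR 0) IMPLIES 1)) -> 0
  row 9 [01001]: ((NOT 1 XOR 0) AND ((1 XOR 0) IMPLIES 1)) -> 0
  row 10 [01010]: ((NOT 1 XOR 1) AND ((0 XOR 0) IMPLIES 1)) -> 1
  row 11 [01011]: ((NOT 1 XOR 1) AND ((1 XOR 0) IMPLIES 1)) -> 1
  row 12 [01100]: ((NOT 1 XOR 0) AND ((0 XOR 0) IMPLIES 1)) -> 0
  row 13 [01101]: ((NOT 1 XOR 0) AND ((1 XOR 0) IMPLIES 1)) -> 0
  row 14 [01110]: ((NOT 1 XOR 1) AND ((0 XOR 0) IMPLIES 1)) -> 1
  row 15 [01111]: ((NOT 1 XOR 1) AND ((1 XOR 0) IMPLIES 1)) -> 1
  row 16 [10000]: ((NOT 0 XOR 0) AND ((0 XOR 1) IMPLIES 0)) -> 0
  row 17 [10001]: ((NOT 0 XOR 0) AND ((1 XOR 1) IMPLIES 0)) -> 1
  row 18 [10010]: ((NOT 0 XOR 1) AND ((0 XOR 1) IMPLIES 0)) -> 0
  row 19 [10011]: ((NOT 0 XOR 1) AND ((1 XOR 1) IMPLIES 0)) -> 0
  row 20 [10100]: ((NOT 0 XOR 0) AND ((0 XOR 1) IMPLIES 0)) -> 0
  row 21 [10101]: ((NOT 0 XOR 0) AND ((1 XOR 1) IMPLIES 0)) -> 1
  row 22 [10110]: ((NOT 0 XOR 1) AND ((0 XOR 1) IMPLIES 0)) -> 0
  row 23 [10111]: ((NOT 0 XOR 1) AND ((1 XOR 1) IMPLIES 0)) -> 0
  row 24 [11000]: ((NOT 1 XOR 0) AND ((0 XOR 1) IMPLIES 1)) -> 0
  row 25 [11001]: ((NOT 1 XOR 0) AND ((1 XOR 1) IMPLIES 1)) -> 0
  row 26 [11010]: ((NOT 1 XOR 1) AND ((0 XOR 1) IMPLIES 1)) -> 1
  row 27 [11011]: ((NOT 1 XOR 1) AND ((1 XOR 1) IMPLIES 1)) -> 1
  row 28 [11100]: ((NOT 1 XOR 0) AND ((0 XOR 1) IMPLIES 1)) -> 0
  row 29 [11101]: ((NOT 1 XOR 0) AND ((1 XOR 1) IMPLIES 1)) -> 0
  row 30 [11110]: ((NOT 1 XOR 1) AND ((0 XOR 1) IMPLIES 1)) -> 1
  row 31 [11111]: ((NOT 1 XOR 1) AND ((1 XOR 1) IMPLIES 1)) -> 1
Full result column, 4 rows per line (a,b,c fixed per line; d,e runs 00..11 left to right):
  rows 0-3 [a,b,c=000]: 1000  = hex 8
  rows 4-7 [a,b,c=001]: 1000  = hex 8
  rows 8-11 [a,b,c=010]: 0011  = hex 3
  rows 12-15 [a,b,c=011]: 0011  = hex 3
  rows 16-19 [a,b,c=100]: 0100  = hex 4
  rows 20-23 [a,b,c=101]: 0100  = hex 4
  rows 24-27 [a,b,c=110]: 0011  = hex 3
  rows 28-31 [a,b,c=111]: 0011  = hex 3
Output column (row 0 .. row 31) = 10001000001100110100010000110011
Output column grouped in 4s = 1000 1000 0011 0011 0100 0100 0011 0011 = 0x88334433
Convert to decimal digit by digit (value = value*16 + digit):
  8 -> 8
  8*16 + 8 = 136
  136*16 + 3 = 2179
  2179*16 + 3 = 34867
  34867*16 + 4 = 557876
  557876*16 + 4 = 8926020
  8926020*16 + 3 = 142816323
  142816323*16 + 3 = 2285061171
Decimal = 2285061171

2285061171
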